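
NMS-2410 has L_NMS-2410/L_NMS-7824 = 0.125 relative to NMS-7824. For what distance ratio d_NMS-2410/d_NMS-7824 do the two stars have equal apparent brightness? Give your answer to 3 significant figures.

0.354

Equal flux requires L_NMS-2410/d_NMS-2410² = L_NMS-7824/d_NMS-7824², so d_NMS-2410/d_NMS-7824 = √(L_NMS-2410/L_NMS-7824)
= √(0.125) = 0.3536.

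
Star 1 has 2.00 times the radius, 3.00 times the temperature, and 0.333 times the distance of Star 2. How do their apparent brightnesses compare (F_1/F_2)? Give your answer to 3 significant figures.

L_1/L_2 = (R_1/R_2)²(T_1/T_2)⁴ = (2.00)² × (3.00)⁴ = 324.0.
F_1/F_2 = (L_1/L_2)/(d_1/d_2)² = 324.0 / (0.333)² = 2922.

2.92×10^3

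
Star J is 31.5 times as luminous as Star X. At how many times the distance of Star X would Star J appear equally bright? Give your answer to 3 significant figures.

5.61

Equal flux requires L_J/d_J² = L_X/d_X², so d_J/d_X = √(L_J/L_X)
= √(31.5) = 5.612.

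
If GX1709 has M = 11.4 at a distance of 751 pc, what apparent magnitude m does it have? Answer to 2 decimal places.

m = M + 5 log₁₀(d/10 pc) = 11.4 + 5 log₁₀(751/10)
  = 11.4 + 5 × 1.876 = 11.4 + 9.38 = 20.78.

20.78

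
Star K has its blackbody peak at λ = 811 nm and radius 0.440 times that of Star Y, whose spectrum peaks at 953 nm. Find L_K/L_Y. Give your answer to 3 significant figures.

0.369

Wien's law gives T ∝ 1/λ_max, so T_K/T_Y = λ_Y/λ_K = 953/811 = 1.175.
Then L ∝ R²T⁴ gives L_K/L_Y = (0.440)² × (1.175)⁴ = 0.1936 × 1.907 = 0.3691.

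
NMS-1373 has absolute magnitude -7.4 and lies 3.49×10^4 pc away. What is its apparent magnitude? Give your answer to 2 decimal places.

m = M + 5 log₁₀(d/10 pc) = -7.4 + 5 log₁₀(3.49×10^4/10)
  = -7.4 + 5 × 3.543 = -7.4 + 17.71 = 10.31.

10.31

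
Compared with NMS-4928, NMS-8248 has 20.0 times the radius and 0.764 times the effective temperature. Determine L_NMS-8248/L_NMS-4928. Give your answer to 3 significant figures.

136

From the Stefan–Boltzmann law, L ∝ R²T⁴, so
L_NMS-8248/L_NMS-4928 = (R_NMS-8248/R_NMS-4928)² (T_NMS-8248/T_NMS-4928)⁴ = (20.0)² × (0.764)⁴ = 400.0 × 0.3407 = 136.3.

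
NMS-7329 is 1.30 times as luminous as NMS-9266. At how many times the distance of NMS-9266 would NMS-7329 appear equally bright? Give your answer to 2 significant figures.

Equal flux requires L_NMS-7329/d_NMS-7329² = L_NMS-9266/d_NMS-9266², so d_NMS-7329/d_NMS-9266 = √(L_NMS-7329/L_NMS-9266)
= √(1.30) = 1.140.

1.1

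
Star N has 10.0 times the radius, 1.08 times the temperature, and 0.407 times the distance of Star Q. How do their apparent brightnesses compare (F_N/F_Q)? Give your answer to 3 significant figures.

L_N/L_Q = (R_N/R_Q)²(T_N/T_Q)⁴ = (10.0)² × (1.08)⁴ = 136.0.
F_N/F_Q = (L_N/L_Q)/(d_N/d_Q)² = 136.0 / (0.407)² = 821.3.

821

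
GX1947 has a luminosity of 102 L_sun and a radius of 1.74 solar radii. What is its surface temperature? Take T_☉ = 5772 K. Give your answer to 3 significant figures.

T/T_☉ = (L/L_☉)^(1/4) / (R/R_☉)^(1/2)
T = 5772 × (102)^(1/4) / √(1.74) = 5772 × 3.178 / 1.319 = 1.391×10^4 K.

1.39×10^4 K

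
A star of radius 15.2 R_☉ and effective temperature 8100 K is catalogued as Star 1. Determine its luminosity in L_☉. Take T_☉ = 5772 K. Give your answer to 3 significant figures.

L/L_☉ = (R/R_☉)² (T/T_☉)⁴ = (15.2)² × (8100/5772)⁴
       = 231.0 × (1.403)⁴ = 231.0 × 3.878 = 896.0.

896 L_☉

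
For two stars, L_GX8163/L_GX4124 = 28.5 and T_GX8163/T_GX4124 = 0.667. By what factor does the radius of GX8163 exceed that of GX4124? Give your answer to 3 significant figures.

L ∝ R²T⁴ gives R ∝ √L / T², so
R_GX8163/R_GX4124 = √(28.5) / (0.667)² = 5.339 / 0.4449 = 12.00.

12.0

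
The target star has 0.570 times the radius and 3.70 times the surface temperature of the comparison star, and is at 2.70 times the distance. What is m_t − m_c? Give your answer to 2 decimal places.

-2.30

L_t/L_c = (0.570)²(3.70)⁴ = 60.89.
F_t/F_c = (L_t/L_c)/(d_t/d_c)² = 60.89/7.290 = 8.353.
m_t − m_c = −2.5 log₁₀(8.353) = -2.30.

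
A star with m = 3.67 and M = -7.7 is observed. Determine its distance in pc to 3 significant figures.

m − M = 5 log₁₀(d/10 pc)
3.67 − (-7.7) = 11.37 = 5 log₁₀(d/10)
d = 10 × 10^(11.37/5) = 10 × 10^2.274 = 1879 pc.

1.88×10^3 pc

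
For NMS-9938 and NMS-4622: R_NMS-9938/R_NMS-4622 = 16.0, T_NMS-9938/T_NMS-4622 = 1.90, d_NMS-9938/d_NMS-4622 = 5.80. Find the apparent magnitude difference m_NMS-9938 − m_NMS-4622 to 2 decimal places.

L_NMS-9938/L_NMS-4622 = (16.0)²(1.90)⁴ = 3336.
F_NMS-9938/F_NMS-4622 = (L_NMS-9938/L_NMS-4622)/(d_NMS-9938/d_NMS-4622)² = 3336/33.64 = 99.17.
m_NMS-9938 − m_NMS-4622 = −2.5 log₁₀(99.17) = -4.99.

-4.99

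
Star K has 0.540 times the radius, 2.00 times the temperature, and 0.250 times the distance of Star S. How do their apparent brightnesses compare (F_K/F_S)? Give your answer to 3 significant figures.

L_K/L_S = (R_K/R_S)²(T_K/T_S)⁴ = (0.540)² × (2.00)⁴ = 4.666.
F_K/F_S = (L_K/L_S)/(d_K/d_S)² = 4.666 / (0.250)² = 74.65.

74.6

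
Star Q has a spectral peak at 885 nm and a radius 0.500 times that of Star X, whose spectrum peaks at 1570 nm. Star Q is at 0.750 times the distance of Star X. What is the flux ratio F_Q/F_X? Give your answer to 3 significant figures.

4.40

Wien's law: T_Q/T_X = λ_X/λ_Q = 1570/885 = 1.774.
L_Q/L_X = (R_Q/R_X)²(T_Q/T_X)⁴ = (0.500)²(1.774)⁴ = 2.476.
F_Q/F_X = (L_Q/L_X)/(d_Q/d_X)² = 2.476/(0.750)² = 4.402.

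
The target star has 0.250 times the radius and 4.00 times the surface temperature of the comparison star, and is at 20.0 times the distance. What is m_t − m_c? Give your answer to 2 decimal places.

3.49

L_t/L_c = (0.250)²(4.00)⁴ = 16.00.
F_t/F_c = (L_t/L_c)/(d_t/d_c)² = 16.00/400.0 = 0.04000.
m_t − m_c = −2.5 log₁₀(0.04000) = 3.49.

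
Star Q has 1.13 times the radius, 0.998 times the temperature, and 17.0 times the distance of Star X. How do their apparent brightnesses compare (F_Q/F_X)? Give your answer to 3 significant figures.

L_Q/L_X = (R_Q/R_X)²(T_Q/T_X)⁴ = (1.13)² × (0.998)⁴ = 1.267.
F_Q/F_X = (L_Q/L_X)/(d_Q/d_X)² = 1.267 / (17.0)² = 0.004383.

0.00438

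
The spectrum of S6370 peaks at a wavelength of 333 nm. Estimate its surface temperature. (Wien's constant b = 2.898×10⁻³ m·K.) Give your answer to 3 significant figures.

8.70×10^3 K

T = b/λ_max = 2.898×10⁻³ / (333×10⁻⁹) = 8703 K.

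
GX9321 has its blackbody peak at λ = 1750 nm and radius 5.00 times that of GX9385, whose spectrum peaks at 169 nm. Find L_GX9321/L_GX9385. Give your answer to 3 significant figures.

0.00217

Wien's law gives T ∝ 1/λ_max, so T_GX9321/T_GX9385 = λ_GX9385/λ_GX9321 = 169/1750 = 0.09657.
Then L ∝ R²T⁴ gives L_GX9321/L_GX9385 = (5.00)² × (0.09657)⁴ = 25.00 × 8.698×10^-5 = 0.002174.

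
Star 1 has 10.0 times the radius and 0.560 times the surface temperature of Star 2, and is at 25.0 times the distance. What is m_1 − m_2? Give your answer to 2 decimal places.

L_1/L_2 = (10.0)²(0.560)⁴ = 9.834.
F_1/F_2 = (L_1/L_2)/(d_1/d_2)² = 9.834/625.0 = 0.01574.
m_1 − m_2 = −2.5 log₁₀(0.01574) = 4.51.

4.51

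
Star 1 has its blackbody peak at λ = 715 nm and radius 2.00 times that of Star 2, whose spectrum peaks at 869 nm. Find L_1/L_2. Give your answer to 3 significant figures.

8.73

Wien's law gives T ∝ 1/λ_max, so T_1/T_2 = λ_2/λ_1 = 869/715 = 1.215.
Then L ∝ R²T⁴ gives L_1/L_2 = (2.00)² × (1.215)⁴ = 4.000 × 2.182 = 8.728.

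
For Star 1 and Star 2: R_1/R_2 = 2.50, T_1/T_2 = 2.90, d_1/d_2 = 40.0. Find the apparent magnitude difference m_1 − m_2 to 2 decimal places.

L_1/L_2 = (2.50)²(2.90)⁴ = 442.1.
F_1/F_2 = (L_1/L_2)/(d_1/d_2)² = 442.1/1600 = 0.2763.
m_1 − m_2 = −2.5 log₁₀(0.2763) = 1.40.

1.40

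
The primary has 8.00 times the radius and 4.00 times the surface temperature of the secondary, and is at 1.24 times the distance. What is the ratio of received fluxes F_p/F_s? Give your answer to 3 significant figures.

1.07×10^4

L_p/L_s = (R_p/R_s)²(T_p/T_s)⁴ = (8.00)² × (4.00)⁴ = 1.638×10^4.
F_p/F_s = (L_p/L_s)/(d_p/d_s)² = 1.638×10^4 / (1.24)² = 1.066×10^4.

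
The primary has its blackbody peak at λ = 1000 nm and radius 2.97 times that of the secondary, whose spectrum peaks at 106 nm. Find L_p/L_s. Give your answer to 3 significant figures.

Wien's law gives T ∝ 1/λ_max, so T_p/T_s = λ_s/λ_p = 106/1000 = 0.1060.
Then L ∝ R²T⁴ gives L_p/L_s = (2.97)² × (0.1060)⁴ = 8.821 × 1.262×10^-4 = 0.001114.

0.00111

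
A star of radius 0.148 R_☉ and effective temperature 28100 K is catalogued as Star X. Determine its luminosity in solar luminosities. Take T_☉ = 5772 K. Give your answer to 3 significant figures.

12.3 solar luminosities

L/L_☉ = (R/R_☉)² (T/T_☉)⁴ = (0.148)² × (28100/5772)⁴
       = 0.02190 × (4.868)⁴ = 0.02190 × 561.7 = 12.30.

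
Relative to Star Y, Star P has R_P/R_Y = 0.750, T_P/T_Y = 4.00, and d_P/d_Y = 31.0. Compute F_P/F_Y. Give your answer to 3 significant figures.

L_P/L_Y = (R_P/R_Y)²(T_P/T_Y)⁴ = (0.750)² × (4.00)⁴ = 144.0.
F_P/F_Y = (L_P/L_Y)/(d_P/d_Y)² = 144.0 / (31.0)² = 0.1498.

0.150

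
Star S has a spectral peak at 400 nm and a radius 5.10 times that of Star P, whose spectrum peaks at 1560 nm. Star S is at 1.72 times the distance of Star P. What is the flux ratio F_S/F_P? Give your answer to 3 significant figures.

Wien's law: T_S/T_P = λ_P/λ_S = 1560/400 = 3.900.
L_S/L_P = (R_S/R_P)²(T_S/T_P)⁴ = (5.10)²(3.900)⁴ = 6017.
F_S/F_P = (L_S/L_P)/(d_S/d_P)² = 6017/(1.72)² = 2034.

2.03×10^3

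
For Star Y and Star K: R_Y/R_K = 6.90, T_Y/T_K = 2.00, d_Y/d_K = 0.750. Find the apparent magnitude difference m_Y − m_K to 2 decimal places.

L_Y/L_K = (6.90)²(2.00)⁴ = 761.8.
F_Y/F_K = (L_Y/L_K)/(d_Y/d_K)² = 761.8/0.5625 = 1354.
m_Y − m_K = −2.5 log₁₀(1354) = -7.83.

-7.83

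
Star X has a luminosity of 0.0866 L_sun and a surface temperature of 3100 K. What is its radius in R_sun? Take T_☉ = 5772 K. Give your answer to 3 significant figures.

1.02 R_sun

R/R_☉ = √(L/L_☉) / (T/T_☉)² = √(0.0866) / (0.5371)²
       = 0.2943 / 0.2885 = 1.020.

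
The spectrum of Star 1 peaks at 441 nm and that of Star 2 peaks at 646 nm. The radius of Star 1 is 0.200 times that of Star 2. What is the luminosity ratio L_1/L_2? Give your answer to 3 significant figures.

0.184

Wien's law gives T ∝ 1/λ_max, so T_1/T_2 = λ_2/λ_1 = 646/441 = 1.465.
Then L ∝ R²T⁴ gives L_1/L_2 = (0.200)² × (1.465)⁴ = 0.04000 × 4.604 = 0.1842.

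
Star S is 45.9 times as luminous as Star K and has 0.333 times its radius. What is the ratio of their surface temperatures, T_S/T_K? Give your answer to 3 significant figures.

4.51

L ∝ R²T⁴ gives T ∝ (L/R²)^(1/4), so
T_S/T_K = (45.9 / 0.333²)^(1/4) = (413.9)^(1/4) = 4.511.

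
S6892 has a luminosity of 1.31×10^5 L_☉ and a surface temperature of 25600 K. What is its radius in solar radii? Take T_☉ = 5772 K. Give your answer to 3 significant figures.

R/R_☉ = √(L/L_☉) / (T/T_☉)² = √(1.31×10^5) / (4.435)²
       = 361.9 / 19.67 = 18.40.

18.4 solar radii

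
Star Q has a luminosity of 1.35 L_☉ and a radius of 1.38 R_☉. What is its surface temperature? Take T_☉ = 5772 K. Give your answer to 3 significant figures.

5.30×10^3 K

T/T_☉ = (L/L_☉)^(1/4) / (R/R_☉)^(1/2)
T = 5772 × (1.35)^(1/4) / √(1.38) = 5772 × 1.078 / 1.175 = 5296 K.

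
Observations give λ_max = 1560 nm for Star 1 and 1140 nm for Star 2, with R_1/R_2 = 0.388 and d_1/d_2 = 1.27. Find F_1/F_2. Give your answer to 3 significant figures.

Wien's law: T_1/T_2 = λ_2/λ_1 = 1140/1560 = 0.7308.
L_1/L_2 = (R_1/R_2)²(T_1/T_2)⁴ = (0.388)²(0.7308)⁴ = 0.04293.
F_1/F_2 = (L_1/L_2)/(d_1/d_2)² = 0.04293/(1.27)² = 0.02662.

0.0266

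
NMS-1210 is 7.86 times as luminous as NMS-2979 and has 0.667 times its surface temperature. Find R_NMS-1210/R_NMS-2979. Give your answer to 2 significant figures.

6.3

L ∝ R²T⁴ gives R ∝ √L / T², so
R_NMS-1210/R_NMS-2979 = √(7.86) / (0.667)² = 2.804 / 0.4449 = 6.302.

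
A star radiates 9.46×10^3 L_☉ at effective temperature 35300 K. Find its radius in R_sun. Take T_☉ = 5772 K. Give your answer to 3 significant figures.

2.60 R_sun

R/R_☉ = √(L/L_☉) / (T/T_☉)² = √(9.46×10^3) / (6.116)²
       = 97.26 / 37.40 = 2.600.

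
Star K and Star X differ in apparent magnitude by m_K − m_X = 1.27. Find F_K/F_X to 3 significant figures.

0.310

F_K/F_X = 10^(−(m_K − m_X)/2.5) = 10^(-1.27/2.5) = 10^-0.508 = 0.3105.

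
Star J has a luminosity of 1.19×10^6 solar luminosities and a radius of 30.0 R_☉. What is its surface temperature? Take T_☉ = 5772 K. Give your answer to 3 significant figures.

3.48×10^4 K

T/T_☉ = (L/L_☉)^(1/4) / (R/R_☉)^(1/2)
T = 5772 × (1.19×10^6)^(1/4) / √(30.0) = 5772 × 33.03 / 5.477 = 3.481×10^4 K.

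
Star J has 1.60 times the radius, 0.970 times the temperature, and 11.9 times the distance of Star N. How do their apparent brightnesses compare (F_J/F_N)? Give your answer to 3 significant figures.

0.0160

L_J/L_N = (R_J/R_N)²(T_J/T_N)⁴ = (1.60)² × (0.970)⁴ = 2.266.
F_J/F_N = (L_J/L_N)/(d_J/d_N)² = 2.266 / (11.9)² = 0.01600.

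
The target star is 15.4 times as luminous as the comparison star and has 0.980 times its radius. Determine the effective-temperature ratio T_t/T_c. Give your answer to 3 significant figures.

2.00

L ∝ R²T⁴ gives T ∝ (L/R²)^(1/4), so
T_t/T_c = (15.4 / 0.980²)^(1/4) = (16.03)^(1/4) = 2.001.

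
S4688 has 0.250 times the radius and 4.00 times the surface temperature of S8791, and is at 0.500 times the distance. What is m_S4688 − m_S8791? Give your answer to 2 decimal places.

L_S4688/L_S8791 = (0.250)²(4.00)⁴ = 16.00.
F_S4688/F_S8791 = (L_S4688/L_S8791)/(d_S4688/d_S8791)² = 16.00/0.2500 = 64.00.
m_S4688 − m_S8791 = −2.5 log₁₀(64.00) = -4.52.

-4.52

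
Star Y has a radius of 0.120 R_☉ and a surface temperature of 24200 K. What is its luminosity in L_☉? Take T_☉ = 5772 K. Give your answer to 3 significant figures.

L/L_☉ = (R/R_☉)² (T/T_☉)⁴ = (0.120)² × (24200/5772)⁴
       = 0.01440 × (4.193)⁴ = 0.01440 × 309.0 = 4.450.

4.45 L_☉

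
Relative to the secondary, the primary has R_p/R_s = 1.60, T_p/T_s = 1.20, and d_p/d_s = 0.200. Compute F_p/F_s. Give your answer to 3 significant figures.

133

L_p/L_s = (R_p/R_s)²(T_p/T_s)⁴ = (1.60)² × (1.20)⁴ = 5.308.
F_p/F_s = (L_p/L_s)/(d_p/d_s)² = 5.308 / (0.200)² = 132.7.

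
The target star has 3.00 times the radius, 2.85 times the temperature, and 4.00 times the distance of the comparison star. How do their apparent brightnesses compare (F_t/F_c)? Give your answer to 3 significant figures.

L_t/L_c = (R_t/R_c)²(T_t/T_c)⁴ = (3.00)² × (2.85)⁴ = 593.8.
F_t/F_c = (L_t/L_c)/(d_t/d_c)² = 593.8 / (4.00)² = 37.11.

37.1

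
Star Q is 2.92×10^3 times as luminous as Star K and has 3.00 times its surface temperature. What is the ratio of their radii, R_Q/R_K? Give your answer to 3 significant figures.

6.00

L ∝ R²T⁴ gives R ∝ √L / T², so
R_Q/R_K = √(2.92×10^3) / (3.00)² = 54.04 / 9.000 = 6.004.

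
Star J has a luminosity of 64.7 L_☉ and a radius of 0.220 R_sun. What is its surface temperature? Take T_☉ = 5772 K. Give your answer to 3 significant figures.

T/T_☉ = (L/L_☉)^(1/4) / (R/R_☉)^(1/2)
T = 5772 × (64.7)^(1/4) / √(0.220) = 5772 × 2.836 / 0.4690 = 3.490×10^4 K.

3.49×10^4 K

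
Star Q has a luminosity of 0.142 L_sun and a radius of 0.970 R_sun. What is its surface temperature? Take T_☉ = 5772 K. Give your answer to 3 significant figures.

T/T_☉ = (L/L_☉)^(1/4) / (R/R_☉)^(1/2)
T = 5772 × (0.142)^(1/4) / √(0.970) = 5772 × 0.6139 / 0.9849 = 3598 K.

3.60×10^3 K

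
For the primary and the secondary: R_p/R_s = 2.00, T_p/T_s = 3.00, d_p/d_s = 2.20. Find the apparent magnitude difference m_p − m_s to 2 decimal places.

L_p/L_s = (2.00)²(3.00)⁴ = 324.0.
F_p/F_s = (L_p/L_s)/(d_p/d_s)² = 324.0/4.840 = 66.94.
m_p − m_s = −2.5 log₁₀(66.94) = -4.56.

-4.56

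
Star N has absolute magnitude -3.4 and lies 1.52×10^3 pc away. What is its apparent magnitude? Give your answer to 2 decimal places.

7.51

m = M + 5 log₁₀(d/10 pc) = -3.4 + 5 log₁₀(1.52×10^3/10)
  = -3.4 + 5 × 2.182 = -3.4 + 10.91 = 7.51.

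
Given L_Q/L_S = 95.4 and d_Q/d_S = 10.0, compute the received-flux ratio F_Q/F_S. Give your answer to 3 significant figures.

0.954

F = L/(4πd²), so F_Q/F_S = (L_Q/L_S) / (d_Q/d_S)²
= 95.4 / (10.0)² = 95.4 / 100.0 = 0.9540.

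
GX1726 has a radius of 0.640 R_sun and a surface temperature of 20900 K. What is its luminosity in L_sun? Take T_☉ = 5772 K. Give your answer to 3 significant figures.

L/L_☉ = (R/R_☉)² (T/T_☉)⁴ = (0.640)² × (20900/5772)⁴
       = 0.4096 × (3.621)⁴ = 0.4096 × 171.9 = 70.41.

70.4 L_sun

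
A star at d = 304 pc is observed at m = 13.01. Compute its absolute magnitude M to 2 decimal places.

5.60

M = m − 5 log₁₀(d/10 pc) = 13.01 − 5 log₁₀(304/10)
  = 13.01 − 5 × 1.483 = 13.01 − 7.41 = 5.60.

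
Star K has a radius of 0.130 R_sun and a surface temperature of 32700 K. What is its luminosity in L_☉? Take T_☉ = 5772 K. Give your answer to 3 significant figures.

17.4 L_☉

L/L_☉ = (R/R_☉)² (T/T_☉)⁴ = (0.130)² × (32700/5772)⁴
       = 0.01690 × (5.665)⁴ = 0.01690 × 1030 = 17.41.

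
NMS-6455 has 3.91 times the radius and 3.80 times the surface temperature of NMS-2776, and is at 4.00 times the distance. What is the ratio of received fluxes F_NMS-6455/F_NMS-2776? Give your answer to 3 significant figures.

L_NMS-6455/L_NMS-2776 = (R_NMS-6455/R_NMS-2776)²(T_NMS-6455/T_NMS-2776)⁴ = (3.91)² × (3.80)⁴ = 3188.
F_NMS-6455/F_NMS-2776 = (L_NMS-6455/L_NMS-2776)/(d_NMS-6455/d_NMS-2776)² = 3188 / (4.00)² = 199.2.

199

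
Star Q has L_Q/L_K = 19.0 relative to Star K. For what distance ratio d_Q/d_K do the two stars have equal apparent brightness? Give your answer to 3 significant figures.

Equal flux requires L_Q/d_Q² = L_K/d_K², so d_Q/d_K = √(L_Q/L_K)
= √(19.0) = 4.359.

4.36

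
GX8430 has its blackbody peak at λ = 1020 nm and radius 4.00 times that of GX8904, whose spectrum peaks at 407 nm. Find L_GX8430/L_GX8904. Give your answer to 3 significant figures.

0.406

Wien's law gives T ∝ 1/λ_max, so T_GX8430/T_GX8904 = λ_GX8904/λ_GX8430 = 407/1020 = 0.3990.
Then L ∝ R²T⁴ gives L_GX8430/L_GX8904 = (4.00)² × (0.3990)⁴ = 16.00 × 0.02535 = 0.4056.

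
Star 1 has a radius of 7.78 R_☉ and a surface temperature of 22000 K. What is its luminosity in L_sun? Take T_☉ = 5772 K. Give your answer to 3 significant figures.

1.28×10^4 L_sun

L/L_☉ = (R/R_☉)² (T/T_☉)⁴ = (7.78)² × (22000/5772)⁴
       = 60.53 × (3.812)⁴ = 60.53 × 211.1 = 1.277×10^4.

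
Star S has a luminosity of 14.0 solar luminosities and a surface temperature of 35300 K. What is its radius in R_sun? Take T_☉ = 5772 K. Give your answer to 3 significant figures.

R/R_☉ = √(L/L_☉) / (T/T_☉)² = √(14.0) / (6.116)²
       = 3.742 / 37.40 = 0.1000.

0.100 R_sun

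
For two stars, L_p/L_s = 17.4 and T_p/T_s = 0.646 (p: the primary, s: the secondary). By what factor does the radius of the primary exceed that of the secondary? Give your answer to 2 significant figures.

L ∝ R²T⁴ gives R ∝ √L / T², so
R_p/R_s = √(17.4) / (0.646)² = 4.171 / 0.4173 = 9.996.

10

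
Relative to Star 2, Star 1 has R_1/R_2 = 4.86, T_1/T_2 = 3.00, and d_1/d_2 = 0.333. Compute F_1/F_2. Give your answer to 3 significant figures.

1.73×10^4

L_1/L_2 = (R_1/R_2)²(T_1/T_2)⁴ = (4.86)² × (3.00)⁴ = 1913.
F_1/F_2 = (L_1/L_2)/(d_1/d_2)² = 1913 / (0.333)² = 1.725×10^4.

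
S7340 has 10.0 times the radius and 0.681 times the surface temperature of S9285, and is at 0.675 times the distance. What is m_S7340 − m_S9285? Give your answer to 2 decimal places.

L_S7340/L_S9285 = (10.0)²(0.681)⁴ = 21.51.
F_S7340/F_S9285 = (L_S7340/L_S9285)/(d_S7340/d_S9285)² = 21.51/0.4556 = 47.20.
m_S7340 − m_S9285 = −2.5 log₁₀(47.20) = -4.18.

-4.18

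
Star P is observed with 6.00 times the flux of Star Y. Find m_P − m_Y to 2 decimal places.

-1.95

m_P − m_Y = −2.5 log₁₀(F_P/F_Y) = −2.5 log₁₀(6.00) = −2.5 × (0.778) = -1.945.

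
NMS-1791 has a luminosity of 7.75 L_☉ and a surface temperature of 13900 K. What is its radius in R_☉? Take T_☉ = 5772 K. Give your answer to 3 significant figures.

R/R_☉ = √(L/L_☉) / (T/T_☉)² = √(7.75) / (2.408)²
       = 2.784 / 5.799 = 0.4800.

0.480 R_☉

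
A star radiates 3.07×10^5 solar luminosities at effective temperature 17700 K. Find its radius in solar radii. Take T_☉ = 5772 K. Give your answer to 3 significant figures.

58.9 solar radii

R/R_☉ = √(L/L_☉) / (T/T_☉)² = √(3.07×10^5) / (3.067)²
       = 554.1 / 9.404 = 58.92.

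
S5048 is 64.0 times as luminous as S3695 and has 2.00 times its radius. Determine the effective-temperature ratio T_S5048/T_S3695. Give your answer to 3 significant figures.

L ∝ R²T⁴ gives T ∝ (L/R²)^(1/4), so
T_S5048/T_S3695 = (64.0 / 2.00²)^(1/4) = (16.00)^(1/4) = 2.000.

2.00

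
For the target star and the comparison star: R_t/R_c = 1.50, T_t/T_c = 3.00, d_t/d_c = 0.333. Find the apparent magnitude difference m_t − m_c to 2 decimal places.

L_t/L_c = (1.50)²(3.00)⁴ = 182.2.
F_t/F_c = (L_t/L_c)/(d_t/d_c)² = 182.2/0.1109 = 1644.
m_t − m_c = −2.5 log₁₀(1644) = -8.04.

-8.04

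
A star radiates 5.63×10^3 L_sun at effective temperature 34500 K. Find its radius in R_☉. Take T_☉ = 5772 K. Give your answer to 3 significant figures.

R/R_☉ = √(L/L_☉) / (T/T_☉)² = √(5.63×10^3) / (5.977)²
       = 75.03 / 35.73 = 2.100.

2.10 R_☉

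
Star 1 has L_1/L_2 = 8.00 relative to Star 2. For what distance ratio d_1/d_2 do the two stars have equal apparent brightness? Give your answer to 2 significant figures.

2.8

Equal flux requires L_1/d_1² = L_2/d_2², so d_1/d_2 = √(L_1/L_2)
= √(8.00) = 2.828.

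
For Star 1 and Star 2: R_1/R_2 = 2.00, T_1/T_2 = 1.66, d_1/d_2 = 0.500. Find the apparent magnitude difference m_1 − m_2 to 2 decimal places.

-5.21

L_1/L_2 = (2.00)²(1.66)⁴ = 30.37.
F_1/F_2 = (L_1/L_2)/(d_1/d_2)² = 30.37/0.2500 = 121.5.
m_1 − m_2 = −2.5 log₁₀(121.5) = -5.21.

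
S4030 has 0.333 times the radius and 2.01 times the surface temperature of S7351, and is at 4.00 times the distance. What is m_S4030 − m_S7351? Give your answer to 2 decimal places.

2.37

L_S4030/L_S7351 = (0.333)²(2.01)⁴ = 1.810.
F_S4030/F_S7351 = (L_S4030/L_S7351)/(d_S4030/d_S7351)² = 1.810/16.00 = 0.1131.
m_S4030 − m_S7351 = −2.5 log₁₀(0.1131) = 2.37.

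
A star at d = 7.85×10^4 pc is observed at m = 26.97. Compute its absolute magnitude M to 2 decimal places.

7.50

M = m − 5 log₁₀(d/10 pc) = 26.97 − 5 log₁₀(7.85×10^4/10)
  = 26.97 − 5 × 3.895 = 26.97 − 19.47 = 7.50.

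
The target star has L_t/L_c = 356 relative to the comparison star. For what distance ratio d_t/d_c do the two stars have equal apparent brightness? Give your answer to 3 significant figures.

Equal flux requires L_t/d_t² = L_c/d_c², so d_t/d_c = √(L_t/L_c)
= √(356) = 18.87.

18.9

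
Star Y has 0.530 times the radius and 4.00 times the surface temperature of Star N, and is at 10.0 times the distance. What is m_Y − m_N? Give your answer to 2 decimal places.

L_Y/L_N = (0.530)²(4.00)⁴ = 71.91.
F_Y/F_N = (L_Y/L_N)/(d_Y/d_N)² = 71.91/100.0 = 0.7191.
m_Y − m_N = −2.5 log₁₀(0.7191) = 0.36.

0.36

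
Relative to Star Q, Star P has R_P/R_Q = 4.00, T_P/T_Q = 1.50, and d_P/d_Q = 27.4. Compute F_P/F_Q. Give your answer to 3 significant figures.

L_P/L_Q = (R_P/R_Q)²(T_P/T_Q)⁴ = (4.00)² × (1.50)⁴ = 81.00.
F_P/F_Q = (L_P/L_Q)/(d_P/d_Q)² = 81.00 / (27.4)² = 0.1079.

0.108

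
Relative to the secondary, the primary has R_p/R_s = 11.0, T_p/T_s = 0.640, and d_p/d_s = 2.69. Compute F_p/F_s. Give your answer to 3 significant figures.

2.81

L_p/L_s = (R_p/R_s)²(T_p/T_s)⁴ = (11.0)² × (0.640)⁴ = 20.30.
F_p/F_s = (L_p/L_s)/(d_p/d_s)² = 20.30 / (2.69)² = 2.805.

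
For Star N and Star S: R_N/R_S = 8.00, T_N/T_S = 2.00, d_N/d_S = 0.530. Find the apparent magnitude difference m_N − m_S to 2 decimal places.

-8.90

L_N/L_S = (8.00)²(2.00)⁴ = 1024.
F_N/F_S = (L_N/L_S)/(d_N/d_S)² = 1024/0.2809 = 3645.
m_N − m_S = −2.5 log₁₀(3645) = -8.90.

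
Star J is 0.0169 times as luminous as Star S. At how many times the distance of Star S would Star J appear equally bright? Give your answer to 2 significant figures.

Equal flux requires L_J/d_J² = L_S/d_S², so d_J/d_S = √(L_J/L_S)
= √(0.0169) = 0.1300.

0.13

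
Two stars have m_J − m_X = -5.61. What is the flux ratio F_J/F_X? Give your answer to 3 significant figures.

F_J/F_X = 10^(−(m_J − m_X)/2.5) = 10^(5.61/2.5) = 10^2.244 = 175.4.

175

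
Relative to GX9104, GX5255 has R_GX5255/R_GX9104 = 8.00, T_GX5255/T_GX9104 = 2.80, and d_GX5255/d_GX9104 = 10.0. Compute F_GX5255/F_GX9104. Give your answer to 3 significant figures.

L_GX5255/L_GX9104 = (R_GX5255/R_GX9104)²(T_GX5255/T_GX9104)⁴ = (8.00)² × (2.80)⁴ = 3934.
F_GX5255/F_GX9104 = (L_GX5255/L_GX9104)/(d_GX5255/d_GX9104)² = 3934 / (10.0)² = 39.34.

39.3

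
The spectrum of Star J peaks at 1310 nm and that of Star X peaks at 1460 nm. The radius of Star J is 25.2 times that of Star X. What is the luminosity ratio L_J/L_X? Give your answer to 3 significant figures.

980

Wien's law gives T ∝ 1/λ_max, so T_J/T_X = λ_X/λ_J = 1460/1310 = 1.115.
Then L ∝ R²T⁴ gives L_J/L_X = (25.2)² × (1.115)⁴ = 635.0 × 1.543 = 979.8.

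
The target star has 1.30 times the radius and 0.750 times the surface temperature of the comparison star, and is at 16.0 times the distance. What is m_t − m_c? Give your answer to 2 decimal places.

6.70

L_t/L_c = (1.30)²(0.750)⁴ = 0.5347.
F_t/F_c = (L_t/L_c)/(d_t/d_c)² = 0.5347/256.0 = 0.002089.
m_t − m_c = −2.5 log₁₀(0.002089) = 6.70.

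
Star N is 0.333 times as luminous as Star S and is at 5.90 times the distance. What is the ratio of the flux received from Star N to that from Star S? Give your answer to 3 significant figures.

F = L/(4πd²), so F_N/F_S = (L_N/L_S) / (d_N/d_S)²
= 0.333 / (5.90)² = 0.333 / 34.81 = 0.009566.

0.00957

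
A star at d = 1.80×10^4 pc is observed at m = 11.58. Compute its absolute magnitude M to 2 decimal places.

M = m − 5 log₁₀(d/10 pc) = 11.58 − 5 log₁₀(1.80×10^4/10)
  = 11.58 − 5 × 3.255 = 11.58 − 16.28 = -4.70.

-4.70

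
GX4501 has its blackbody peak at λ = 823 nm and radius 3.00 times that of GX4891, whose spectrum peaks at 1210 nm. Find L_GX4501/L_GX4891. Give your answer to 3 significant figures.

42.1

Wien's law gives T ∝ 1/λ_max, so T_GX4501/T_GX4891 = λ_GX4891/λ_GX4501 = 1210/823 = 1.470.
Then L ∝ R²T⁴ gives L_GX4501/L_GX4891 = (3.00)² × (1.470)⁴ = 9.000 × 4.672 = 42.05.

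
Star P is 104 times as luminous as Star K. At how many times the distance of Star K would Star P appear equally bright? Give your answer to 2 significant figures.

Equal flux requires L_P/d_P² = L_K/d_K², so d_P/d_K = √(L_P/L_K)
= √(104) = 10.20.

10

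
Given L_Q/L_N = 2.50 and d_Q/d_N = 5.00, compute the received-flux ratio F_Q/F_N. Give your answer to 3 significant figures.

F = L/(4πd²), so F_Q/F_N = (L_Q/L_N) / (d_Q/d_N)²
= 2.50 / (5.00)² = 2.50 / 25.00 = 0.1000.

0.100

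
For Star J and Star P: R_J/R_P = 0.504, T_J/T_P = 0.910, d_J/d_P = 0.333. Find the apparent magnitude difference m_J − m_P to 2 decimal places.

-0.49

L_J/L_P = (0.504)²(0.910)⁴ = 0.1742.
F_J/F_P = (L_J/L_P)/(d_J/d_P)² = 0.1742/0.1109 = 1.571.
m_J − m_P = −2.5 log₁₀(1.571) = -0.49.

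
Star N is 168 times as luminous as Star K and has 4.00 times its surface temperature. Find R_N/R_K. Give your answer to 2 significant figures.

L ∝ R²T⁴ gives R ∝ √L / T², so
R_N/R_K = √(168) / (4.00)² = 12.96 / 16.00 = 0.8101.

0.81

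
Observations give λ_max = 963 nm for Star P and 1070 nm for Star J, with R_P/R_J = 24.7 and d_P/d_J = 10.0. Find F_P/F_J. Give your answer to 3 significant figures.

Wien's law: T_P/T_J = λ_J/λ_P = 1070/963 = 1.111.
L_P/L_J = (R_P/R_J)²(T_P/T_J)⁴ = (24.7)²(1.111)⁴ = 929.9.
F_P/F_J = (L_P/L_J)/(d_P/d_J)² = 929.9/(10.0)² = 9.299.

9.30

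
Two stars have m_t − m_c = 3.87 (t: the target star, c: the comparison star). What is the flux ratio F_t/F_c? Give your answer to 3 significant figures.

F_t/F_c = 10^(−(m_t − m_c)/2.5) = 10^(-3.87/2.5) = 10^-1.548 = 0.02831.

0.0283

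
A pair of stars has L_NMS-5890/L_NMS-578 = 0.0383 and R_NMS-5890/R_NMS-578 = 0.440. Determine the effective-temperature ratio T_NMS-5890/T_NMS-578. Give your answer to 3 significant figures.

L ∝ R²T⁴ gives T ∝ (L/R²)^(1/4), so
T_NMS-5890/T_NMS-578 = (0.0383 / 0.440²)^(1/4) = (0.1978)^(1/4) = 0.6669.

0.667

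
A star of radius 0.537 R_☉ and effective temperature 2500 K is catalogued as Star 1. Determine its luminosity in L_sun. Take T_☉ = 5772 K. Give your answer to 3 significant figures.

L/L_☉ = (R/R_☉)² (T/T_☉)⁴ = (0.537)² × (2500/5772)⁴
       = 0.2884 × (0.4331)⁴ = 0.2884 × 0.03519 = 0.01015.

0.0101 L_sun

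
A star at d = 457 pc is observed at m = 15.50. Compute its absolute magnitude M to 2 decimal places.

7.20

M = m − 5 log₁₀(d/10 pc) = 15.50 − 5 log₁₀(457/10)
  = 15.50 − 5 × 1.660 = 15.50 − 8.30 = 7.20.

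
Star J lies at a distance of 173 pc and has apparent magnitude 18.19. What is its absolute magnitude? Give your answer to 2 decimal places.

M = m − 5 log₁₀(d/10 pc) = 18.19 − 5 log₁₀(173/10)
  = 18.19 − 5 × 1.238 = 18.19 − 6.19 = 12.00.

12.00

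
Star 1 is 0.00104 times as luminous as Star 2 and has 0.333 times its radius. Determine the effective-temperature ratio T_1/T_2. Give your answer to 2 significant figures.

L ∝ R²T⁴ gives T ∝ (L/R²)^(1/4), so
T_1/T_2 = (0.00104 / 0.333²)^(1/4) = (0.009379)^(1/4) = 0.3112.

0.31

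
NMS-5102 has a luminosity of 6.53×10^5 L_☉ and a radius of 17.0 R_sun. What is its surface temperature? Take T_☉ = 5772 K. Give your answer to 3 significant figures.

T/T_☉ = (L/L_☉)^(1/4) / (R/R_☉)^(1/2)
T = 5772 × (6.53×10^5)^(1/4) / √(17.0) = 5772 × 28.43 / 4.123 = 3.980×10^4 K.

3.98×10^4 K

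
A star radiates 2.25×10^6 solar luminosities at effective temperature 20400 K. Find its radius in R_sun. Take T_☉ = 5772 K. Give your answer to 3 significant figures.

120 R_sun

R/R_☉ = √(L/L_☉) / (T/T_☉)² = √(2.25×10^6) / (3.534)²
       = 1500 / 12.49 = 120.1.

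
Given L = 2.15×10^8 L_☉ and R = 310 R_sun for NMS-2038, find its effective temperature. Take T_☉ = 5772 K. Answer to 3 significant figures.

3.97×10^4 K

T/T_☉ = (L/L_☉)^(1/4) / (R/R_☉)^(1/2)
T = 5772 × (2.15×10^8)^(1/4) / √(310) = 5772 × 121.1 / 17.61 = 3.970×10^4 K.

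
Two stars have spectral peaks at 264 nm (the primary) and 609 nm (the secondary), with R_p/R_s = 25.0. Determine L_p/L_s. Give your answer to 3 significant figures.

1.77×10^4

Wien's law gives T ∝ 1/λ_max, so T_p/T_s = λ_s/λ_p = 609/264 = 2.307.
Then L ∝ R²T⁴ gives L_p/L_s = (25.0)² × (2.307)⁴ = 625.0 × 28.32 = 1.770×10^4.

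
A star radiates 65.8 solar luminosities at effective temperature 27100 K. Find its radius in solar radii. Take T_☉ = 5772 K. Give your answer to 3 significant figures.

0.368 solar radii

R/R_☉ = √(L/L_☉) / (T/T_☉)² = √(65.8) / (4.695)²
       = 8.112 / 22.04 = 0.3680.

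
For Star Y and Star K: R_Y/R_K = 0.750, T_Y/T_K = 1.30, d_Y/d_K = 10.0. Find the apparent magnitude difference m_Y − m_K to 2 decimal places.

L_Y/L_K = (0.750)²(1.30)⁴ = 1.607.
F_Y/F_K = (L_Y/L_K)/(d_Y/d_K)² = 1.607/100.0 = 0.01607.
m_Y − m_K = −2.5 log₁₀(0.01607) = 4.49.

4.49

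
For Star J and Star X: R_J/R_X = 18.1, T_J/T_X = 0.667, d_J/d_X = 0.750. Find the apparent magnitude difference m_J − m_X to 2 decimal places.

L_J/L_X = (18.1)²(0.667)⁴ = 64.84.
F_J/F_X = (L_J/L_X)/(d_J/d_X)² = 64.84/0.5625 = 115.3.
m_J − m_X = −2.5 log₁₀(115.3) = -5.15.

-5.15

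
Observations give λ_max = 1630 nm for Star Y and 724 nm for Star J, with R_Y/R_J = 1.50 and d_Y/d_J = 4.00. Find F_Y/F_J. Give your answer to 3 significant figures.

Wien's law: T_Y/T_J = λ_J/λ_Y = 724/1630 = 0.4442.
L_Y/L_J = (R_Y/R_J)²(T_Y/T_J)⁴ = (1.50)²(0.4442)⁴ = 0.08758.
F_Y/F_J = (L_Y/L_J)/(d_Y/d_J)² = 0.08758/(4.00)² = 0.005474.

0.00547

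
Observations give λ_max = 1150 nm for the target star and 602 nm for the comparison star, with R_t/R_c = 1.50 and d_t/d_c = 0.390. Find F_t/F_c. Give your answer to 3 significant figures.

Wien's law: T_t/T_c = λ_c/λ_t = 602/1150 = 0.5235.
L_t/L_c = (R_t/R_c)²(T_t/T_c)⁴ = (1.50)²(0.5235)⁴ = 0.1690.
F_t/F_c = (L_t/L_c)/(d_t/d_c)² = 0.1690/(0.390)² = 1.111.

1.11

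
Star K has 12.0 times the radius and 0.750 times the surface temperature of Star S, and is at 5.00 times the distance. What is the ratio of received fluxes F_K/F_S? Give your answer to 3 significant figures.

1.82

L_K/L_S = (R_K/R_S)²(T_K/T_S)⁴ = (12.0)² × (0.750)⁴ = 45.56.
F_K/F_S = (L_K/L_S)/(d_K/d_S)² = 45.56 / (5.00)² = 1.823.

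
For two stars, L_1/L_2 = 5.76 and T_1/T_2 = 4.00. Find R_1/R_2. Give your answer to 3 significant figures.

L ∝ R²T⁴ gives R ∝ √L / T², so
R_1/R_2 = √(5.76) / (4.00)² = 2.400 / 16.00 = 0.1500.

0.150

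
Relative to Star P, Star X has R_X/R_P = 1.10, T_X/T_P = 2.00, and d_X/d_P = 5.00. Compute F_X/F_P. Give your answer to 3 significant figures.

0.774

L_X/L_P = (R_X/R_P)²(T_X/T_P)⁴ = (1.10)² × (2.00)⁴ = 19.36.
F_X/F_P = (L_X/L_P)/(d_X/d_P)² = 19.36 / (5.00)² = 0.7744.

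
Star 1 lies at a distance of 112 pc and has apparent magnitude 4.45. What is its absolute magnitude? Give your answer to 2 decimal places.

M = m − 5 log₁₀(d/10 pc) = 4.45 − 5 log₁₀(112/10)
  = 4.45 − 5 × 1.049 = 4.45 − 5.25 = -0.80.

-0.80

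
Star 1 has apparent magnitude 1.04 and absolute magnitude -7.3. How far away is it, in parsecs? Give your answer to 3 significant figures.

m − M = 5 log₁₀(d/10 pc)
1.04 − (-7.3) = 8.34 = 5 log₁₀(d/10)
d = 10 × 10^(8.34/5) = 10 × 10^1.668 = 465.6 pc.

466 pc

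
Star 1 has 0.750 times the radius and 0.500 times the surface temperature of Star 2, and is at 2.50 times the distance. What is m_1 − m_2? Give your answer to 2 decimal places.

5.62

L_1/L_2 = (0.750)²(0.500)⁴ = 0.03516.
F_1/F_2 = (L_1/L_2)/(d_1/d_2)² = 0.03516/6.250 = 0.005625.
m_1 − m_2 = −2.5 log₁₀(0.005625) = 5.62.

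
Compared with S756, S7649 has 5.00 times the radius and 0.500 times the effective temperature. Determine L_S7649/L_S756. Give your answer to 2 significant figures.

From the Stefan–Boltzmann law, L ∝ R²T⁴, so
L_S7649/L_S756 = (R_S7649/R_S756)² (T_S7649/T_S756)⁴ = (5.00)² × (0.500)⁴ = 25.00 × 0.06250 = 1.562.

1.6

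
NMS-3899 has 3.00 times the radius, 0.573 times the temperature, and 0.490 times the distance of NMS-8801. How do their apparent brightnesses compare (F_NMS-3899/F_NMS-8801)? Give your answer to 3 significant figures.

L_NMS-3899/L_NMS-8801 = (R_NMS-3899/R_NMS-8801)²(T_NMS-3899/T_NMS-8801)⁴ = (3.00)² × (0.573)⁴ = 0.9702.
F_NMS-3899/F_NMS-8801 = (L_NMS-3899/L_NMS-8801)/(d_NMS-3899/d_NMS-8801)² = 0.9702 / (0.490)² = 4.041.

4.04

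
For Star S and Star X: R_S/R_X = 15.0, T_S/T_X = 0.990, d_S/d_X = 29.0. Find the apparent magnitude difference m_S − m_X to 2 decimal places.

L_S/L_X = (15.0)²(0.990)⁴ = 216.1.
F_S/F_X = (L_S/L_X)/(d_S/d_X)² = 216.1/841.0 = 0.2570.
m_S − m_X = −2.5 log₁₀(0.2570) = 1.48.

1.48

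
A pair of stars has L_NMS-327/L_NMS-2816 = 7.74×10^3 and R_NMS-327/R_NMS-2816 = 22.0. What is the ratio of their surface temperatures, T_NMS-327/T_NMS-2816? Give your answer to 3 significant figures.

2.00

L ∝ R²T⁴ gives T ∝ (L/R²)^(1/4), so
T_NMS-327/T_NMS-2816 = (7.74×10^3 / 22.0²)^(1/4) = (15.99)^(1/4) = 2.000.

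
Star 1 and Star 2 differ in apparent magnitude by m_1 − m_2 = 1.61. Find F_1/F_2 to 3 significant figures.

0.227

F_1/F_2 = 10^(−(m_1 − m_2)/2.5) = 10^(-1.61/2.5) = 10^-0.644 = 0.2270.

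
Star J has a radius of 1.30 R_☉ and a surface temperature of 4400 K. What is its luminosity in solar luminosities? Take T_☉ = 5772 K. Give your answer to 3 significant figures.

L/L_☉ = (R/R_☉)² (T/T_☉)⁴ = (1.30)² × (4400/5772)⁴
       = 1.690 × (0.7623)⁴ = 1.690 × 0.3377 = 0.5707.

0.571 solar luminosities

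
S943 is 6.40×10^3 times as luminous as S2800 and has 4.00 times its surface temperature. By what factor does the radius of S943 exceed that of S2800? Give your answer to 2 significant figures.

5.0

L ∝ R²T⁴ gives R ∝ √L / T², so
R_S943/R_S2800 = √(6.40×10^3) / (4.00)² = 80.00 / 16.00 = 5.000.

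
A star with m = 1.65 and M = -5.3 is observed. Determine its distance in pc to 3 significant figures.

m − M = 5 log₁₀(d/10 pc)
1.65 − (-5.3) = 6.95 = 5 log₁₀(d/10)
d = 10 × 10^(6.95/5) = 10 × 10^1.390 = 245.5 pc.

245 pc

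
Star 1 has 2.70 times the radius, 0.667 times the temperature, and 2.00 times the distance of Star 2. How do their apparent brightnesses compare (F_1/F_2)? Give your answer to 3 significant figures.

0.361

L_1/L_2 = (R_1/R_2)²(T_1/T_2)⁴ = (2.70)² × (0.667)⁴ = 1.443.
F_1/F_2 = (L_1/L_2)/(d_1/d_2)² = 1.443 / (2.00)² = 0.3607.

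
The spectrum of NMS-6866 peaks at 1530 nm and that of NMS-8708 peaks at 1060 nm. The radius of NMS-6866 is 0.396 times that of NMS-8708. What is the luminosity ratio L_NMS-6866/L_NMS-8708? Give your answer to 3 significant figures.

0.0361

Wien's law gives T ∝ 1/λ_max, so T_NMS-6866/T_NMS-8708 = λ_NMS-8708/λ_NMS-6866 = 1060/1530 = 0.6928.
Then L ∝ R²T⁴ gives L_NMS-6866/L_NMS-8708 = (0.396)² × (0.6928)⁴ = 0.1568 × 0.2304 = 0.03613.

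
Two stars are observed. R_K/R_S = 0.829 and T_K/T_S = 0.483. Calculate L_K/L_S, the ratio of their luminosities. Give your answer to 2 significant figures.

From the Stefan–Boltzmann law, L ∝ R²T⁴, so
L_K/L_S = (R_K/R_S)² (T_K/T_S)⁴ = (0.829)² × (0.483)⁴ = 0.6872 × 0.05442 = 0.03740.

0.037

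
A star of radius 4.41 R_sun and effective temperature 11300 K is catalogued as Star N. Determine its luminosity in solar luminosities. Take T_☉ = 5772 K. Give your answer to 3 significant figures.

286 solar luminosities

L/L_☉ = (R/R_☉)² (T/T_☉)⁴ = (4.41)² × (11300/5772)⁴
       = 19.45 × (1.958)⁴ = 19.45 × 14.69 = 285.7.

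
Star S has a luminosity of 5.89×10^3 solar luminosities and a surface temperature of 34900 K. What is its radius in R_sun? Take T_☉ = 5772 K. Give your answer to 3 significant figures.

2.10 R_sun

R/R_☉ = √(L/L_☉) / (T/T_☉)² = √(5.89×10^3) / (6.046)²
       = 76.75 / 36.56 = 2.099.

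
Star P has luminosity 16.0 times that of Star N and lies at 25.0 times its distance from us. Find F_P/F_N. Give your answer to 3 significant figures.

0.0256

F = L/(4πd²), so F_P/F_N = (L_P/L_N) / (d_P/d_N)²
= 16.0 / (25.0)² = 16.0 / 625.0 = 0.02560.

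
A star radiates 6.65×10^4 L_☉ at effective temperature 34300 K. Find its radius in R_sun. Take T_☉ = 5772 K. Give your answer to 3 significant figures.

7.30 R_sun

R/R_☉ = √(L/L_☉) / (T/T_☉)² = √(6.65×10^4) / (5.942)²
       = 257.9 / 35.31 = 7.303.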